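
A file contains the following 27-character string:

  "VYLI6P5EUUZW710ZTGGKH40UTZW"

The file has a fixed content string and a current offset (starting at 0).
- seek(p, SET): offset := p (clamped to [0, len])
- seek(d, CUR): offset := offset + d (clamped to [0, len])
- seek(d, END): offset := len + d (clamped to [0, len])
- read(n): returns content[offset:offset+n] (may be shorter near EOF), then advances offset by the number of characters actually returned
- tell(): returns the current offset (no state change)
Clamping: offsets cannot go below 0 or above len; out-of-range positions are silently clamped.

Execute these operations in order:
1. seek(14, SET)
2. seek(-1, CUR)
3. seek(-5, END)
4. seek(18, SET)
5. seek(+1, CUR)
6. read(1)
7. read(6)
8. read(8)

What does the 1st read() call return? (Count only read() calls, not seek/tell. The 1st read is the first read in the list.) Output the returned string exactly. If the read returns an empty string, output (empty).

Answer: K

Derivation:
After 1 (seek(14, SET)): offset=14
After 2 (seek(-1, CUR)): offset=13
After 3 (seek(-5, END)): offset=22
After 4 (seek(18, SET)): offset=18
After 5 (seek(+1, CUR)): offset=19
After 6 (read(1)): returned 'K', offset=20
After 7 (read(6)): returned 'H40UTZ', offset=26
After 8 (read(8)): returned 'W', offset=27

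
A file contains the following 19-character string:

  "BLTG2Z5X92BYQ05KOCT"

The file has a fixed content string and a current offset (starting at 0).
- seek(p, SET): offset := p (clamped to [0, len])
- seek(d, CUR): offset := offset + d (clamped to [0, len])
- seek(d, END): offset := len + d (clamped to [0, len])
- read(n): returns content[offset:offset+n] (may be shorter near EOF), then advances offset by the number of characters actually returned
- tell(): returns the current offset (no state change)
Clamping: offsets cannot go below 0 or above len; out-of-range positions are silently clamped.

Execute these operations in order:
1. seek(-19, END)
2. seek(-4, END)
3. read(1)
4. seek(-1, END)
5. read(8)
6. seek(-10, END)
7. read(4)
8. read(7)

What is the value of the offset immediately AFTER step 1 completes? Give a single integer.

Answer: 0

Derivation:
After 1 (seek(-19, END)): offset=0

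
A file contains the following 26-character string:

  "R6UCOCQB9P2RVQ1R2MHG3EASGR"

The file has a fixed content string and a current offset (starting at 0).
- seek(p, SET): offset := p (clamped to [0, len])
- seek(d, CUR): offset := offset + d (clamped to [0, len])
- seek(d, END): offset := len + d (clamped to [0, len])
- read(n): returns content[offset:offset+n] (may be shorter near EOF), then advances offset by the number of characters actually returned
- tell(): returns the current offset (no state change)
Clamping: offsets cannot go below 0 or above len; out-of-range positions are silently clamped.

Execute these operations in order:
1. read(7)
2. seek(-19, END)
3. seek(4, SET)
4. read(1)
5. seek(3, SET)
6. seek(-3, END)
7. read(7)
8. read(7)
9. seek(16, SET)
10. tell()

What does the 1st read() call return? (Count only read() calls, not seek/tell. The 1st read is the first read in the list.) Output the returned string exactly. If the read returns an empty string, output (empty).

Answer: R6UCOCQ

Derivation:
After 1 (read(7)): returned 'R6UCOCQ', offset=7
After 2 (seek(-19, END)): offset=7
After 3 (seek(4, SET)): offset=4
After 4 (read(1)): returned 'O', offset=5
After 5 (seek(3, SET)): offset=3
After 6 (seek(-3, END)): offset=23
After 7 (read(7)): returned 'SGR', offset=26
After 8 (read(7)): returned '', offset=26
After 9 (seek(16, SET)): offset=16
After 10 (tell()): offset=16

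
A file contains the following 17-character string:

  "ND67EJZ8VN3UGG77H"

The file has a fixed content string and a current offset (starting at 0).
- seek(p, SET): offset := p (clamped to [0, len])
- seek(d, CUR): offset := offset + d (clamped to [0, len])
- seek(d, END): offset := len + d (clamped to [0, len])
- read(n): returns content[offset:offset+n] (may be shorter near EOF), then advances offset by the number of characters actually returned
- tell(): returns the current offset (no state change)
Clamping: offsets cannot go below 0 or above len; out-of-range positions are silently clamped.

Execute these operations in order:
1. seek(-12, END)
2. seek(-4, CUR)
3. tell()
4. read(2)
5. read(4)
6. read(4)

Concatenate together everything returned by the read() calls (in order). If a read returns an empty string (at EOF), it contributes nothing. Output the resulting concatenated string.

Answer: D67EJZ8VN3

Derivation:
After 1 (seek(-12, END)): offset=5
After 2 (seek(-4, CUR)): offset=1
After 3 (tell()): offset=1
After 4 (read(2)): returned 'D6', offset=3
After 5 (read(4)): returned '7EJZ', offset=7
After 6 (read(4)): returned '8VN3', offset=11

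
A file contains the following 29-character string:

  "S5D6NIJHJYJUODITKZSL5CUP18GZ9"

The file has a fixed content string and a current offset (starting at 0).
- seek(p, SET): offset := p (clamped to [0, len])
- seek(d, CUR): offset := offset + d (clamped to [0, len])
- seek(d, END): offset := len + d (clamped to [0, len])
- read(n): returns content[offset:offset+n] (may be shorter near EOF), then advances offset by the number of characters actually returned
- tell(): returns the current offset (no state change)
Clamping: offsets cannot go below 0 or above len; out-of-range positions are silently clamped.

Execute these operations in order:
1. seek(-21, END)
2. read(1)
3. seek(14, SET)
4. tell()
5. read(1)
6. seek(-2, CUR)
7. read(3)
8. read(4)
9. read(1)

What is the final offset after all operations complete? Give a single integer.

After 1 (seek(-21, END)): offset=8
After 2 (read(1)): returned 'J', offset=9
After 3 (seek(14, SET)): offset=14
After 4 (tell()): offset=14
After 5 (read(1)): returned 'I', offset=15
After 6 (seek(-2, CUR)): offset=13
After 7 (read(3)): returned 'DIT', offset=16
After 8 (read(4)): returned 'KZSL', offset=20
After 9 (read(1)): returned '5', offset=21

Answer: 21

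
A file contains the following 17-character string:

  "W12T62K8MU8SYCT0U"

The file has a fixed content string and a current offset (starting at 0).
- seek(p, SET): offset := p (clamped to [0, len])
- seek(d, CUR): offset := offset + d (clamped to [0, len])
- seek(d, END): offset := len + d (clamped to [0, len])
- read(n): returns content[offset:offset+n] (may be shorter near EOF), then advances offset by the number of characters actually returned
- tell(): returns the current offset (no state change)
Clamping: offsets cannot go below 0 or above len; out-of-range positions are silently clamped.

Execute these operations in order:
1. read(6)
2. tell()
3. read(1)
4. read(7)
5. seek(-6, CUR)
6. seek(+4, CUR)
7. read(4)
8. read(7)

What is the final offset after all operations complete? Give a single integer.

After 1 (read(6)): returned 'W12T62', offset=6
After 2 (tell()): offset=6
After 3 (read(1)): returned 'K', offset=7
After 4 (read(7)): returned '8MU8SYC', offset=14
After 5 (seek(-6, CUR)): offset=8
After 6 (seek(+4, CUR)): offset=12
After 7 (read(4)): returned 'YCT0', offset=16
After 8 (read(7)): returned 'U', offset=17

Answer: 17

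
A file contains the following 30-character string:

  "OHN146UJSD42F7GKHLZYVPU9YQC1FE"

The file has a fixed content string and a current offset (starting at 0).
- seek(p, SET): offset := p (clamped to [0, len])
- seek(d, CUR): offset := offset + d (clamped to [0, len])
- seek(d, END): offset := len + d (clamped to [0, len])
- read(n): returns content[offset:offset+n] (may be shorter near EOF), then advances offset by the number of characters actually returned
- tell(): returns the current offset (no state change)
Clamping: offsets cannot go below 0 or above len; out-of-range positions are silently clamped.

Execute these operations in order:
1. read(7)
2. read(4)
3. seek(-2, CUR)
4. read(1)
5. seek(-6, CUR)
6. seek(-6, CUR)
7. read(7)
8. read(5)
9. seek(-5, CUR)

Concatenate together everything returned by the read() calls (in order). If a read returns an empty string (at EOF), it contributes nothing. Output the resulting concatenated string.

After 1 (read(7)): returned 'OHN146U', offset=7
After 2 (read(4)): returned 'JSD4', offset=11
After 3 (seek(-2, CUR)): offset=9
After 4 (read(1)): returned 'D', offset=10
After 5 (seek(-6, CUR)): offset=4
After 6 (seek(-6, CUR)): offset=0
After 7 (read(7)): returned 'OHN146U', offset=7
After 8 (read(5)): returned 'JSD42', offset=12
After 9 (seek(-5, CUR)): offset=7

Answer: OHN146UJSD4DOHN146UJSD42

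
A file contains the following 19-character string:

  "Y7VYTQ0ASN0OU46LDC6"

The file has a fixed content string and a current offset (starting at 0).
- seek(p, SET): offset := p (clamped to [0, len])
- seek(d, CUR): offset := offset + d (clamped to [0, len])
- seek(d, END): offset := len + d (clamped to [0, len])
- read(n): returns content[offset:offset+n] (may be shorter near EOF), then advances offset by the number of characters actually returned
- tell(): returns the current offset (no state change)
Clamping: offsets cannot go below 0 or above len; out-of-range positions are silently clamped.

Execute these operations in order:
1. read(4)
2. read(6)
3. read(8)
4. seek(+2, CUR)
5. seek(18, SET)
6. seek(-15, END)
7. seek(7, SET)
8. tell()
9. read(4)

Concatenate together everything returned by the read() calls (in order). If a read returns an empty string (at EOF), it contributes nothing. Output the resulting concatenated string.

Answer: Y7VYTQ0ASN0OU46LDCASN0

Derivation:
After 1 (read(4)): returned 'Y7VY', offset=4
After 2 (read(6)): returned 'TQ0ASN', offset=10
After 3 (read(8)): returned '0OU46LDC', offset=18
After 4 (seek(+2, CUR)): offset=19
After 5 (seek(18, SET)): offset=18
After 6 (seek(-15, END)): offset=4
After 7 (seek(7, SET)): offset=7
After 8 (tell()): offset=7
After 9 (read(4)): returned 'ASN0', offset=11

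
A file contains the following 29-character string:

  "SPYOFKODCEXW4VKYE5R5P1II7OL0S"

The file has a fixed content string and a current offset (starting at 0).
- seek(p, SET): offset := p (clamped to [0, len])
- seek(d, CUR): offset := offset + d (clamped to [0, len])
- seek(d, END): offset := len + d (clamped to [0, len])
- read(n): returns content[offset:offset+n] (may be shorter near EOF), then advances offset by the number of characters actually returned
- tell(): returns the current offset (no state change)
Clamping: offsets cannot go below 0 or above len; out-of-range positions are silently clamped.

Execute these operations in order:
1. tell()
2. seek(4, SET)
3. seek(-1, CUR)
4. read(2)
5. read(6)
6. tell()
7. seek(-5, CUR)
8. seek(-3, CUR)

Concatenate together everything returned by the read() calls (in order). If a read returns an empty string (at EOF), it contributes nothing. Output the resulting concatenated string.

Answer: OFKODCEX

Derivation:
After 1 (tell()): offset=0
After 2 (seek(4, SET)): offset=4
After 3 (seek(-1, CUR)): offset=3
After 4 (read(2)): returned 'OF', offset=5
After 5 (read(6)): returned 'KODCEX', offset=11
After 6 (tell()): offset=11
After 7 (seek(-5, CUR)): offset=6
After 8 (seek(-3, CUR)): offset=3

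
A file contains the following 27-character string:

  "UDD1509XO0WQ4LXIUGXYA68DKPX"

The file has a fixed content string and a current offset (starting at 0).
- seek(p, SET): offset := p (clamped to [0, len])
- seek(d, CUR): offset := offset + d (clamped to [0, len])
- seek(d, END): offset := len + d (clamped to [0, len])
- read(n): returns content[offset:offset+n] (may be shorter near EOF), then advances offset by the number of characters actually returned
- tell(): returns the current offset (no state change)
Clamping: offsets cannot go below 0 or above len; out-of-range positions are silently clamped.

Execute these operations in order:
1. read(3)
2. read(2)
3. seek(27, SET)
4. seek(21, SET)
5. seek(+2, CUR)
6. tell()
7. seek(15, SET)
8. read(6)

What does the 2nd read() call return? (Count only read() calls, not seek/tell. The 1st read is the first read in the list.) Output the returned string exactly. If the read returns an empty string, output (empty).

After 1 (read(3)): returned 'UDD', offset=3
After 2 (read(2)): returned '15', offset=5
After 3 (seek(27, SET)): offset=27
After 4 (seek(21, SET)): offset=21
After 5 (seek(+2, CUR)): offset=23
After 6 (tell()): offset=23
After 7 (seek(15, SET)): offset=15
After 8 (read(6)): returned 'IUGXYA', offset=21

Answer: 15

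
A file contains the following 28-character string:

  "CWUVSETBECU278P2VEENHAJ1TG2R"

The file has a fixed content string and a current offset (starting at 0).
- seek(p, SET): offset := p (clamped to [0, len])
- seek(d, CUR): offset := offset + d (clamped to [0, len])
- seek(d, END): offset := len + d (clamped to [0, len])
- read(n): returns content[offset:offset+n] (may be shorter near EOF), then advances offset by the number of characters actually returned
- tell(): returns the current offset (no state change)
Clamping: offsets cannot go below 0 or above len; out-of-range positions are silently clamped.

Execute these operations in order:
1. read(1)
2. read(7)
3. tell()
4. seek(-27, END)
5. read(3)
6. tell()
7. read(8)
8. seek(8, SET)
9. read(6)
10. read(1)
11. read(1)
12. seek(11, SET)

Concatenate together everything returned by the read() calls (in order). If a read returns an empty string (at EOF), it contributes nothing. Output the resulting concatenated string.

After 1 (read(1)): returned 'C', offset=1
After 2 (read(7)): returned 'WUVSETB', offset=8
After 3 (tell()): offset=8
After 4 (seek(-27, END)): offset=1
After 5 (read(3)): returned 'WUV', offset=4
After 6 (tell()): offset=4
After 7 (read(8)): returned 'SETBECU2', offset=12
After 8 (seek(8, SET)): offset=8
After 9 (read(6)): returned 'ECU278', offset=14
After 10 (read(1)): returned 'P', offset=15
After 11 (read(1)): returned '2', offset=16
After 12 (seek(11, SET)): offset=11

Answer: CWUVSETBWUVSETBECU2ECU278P2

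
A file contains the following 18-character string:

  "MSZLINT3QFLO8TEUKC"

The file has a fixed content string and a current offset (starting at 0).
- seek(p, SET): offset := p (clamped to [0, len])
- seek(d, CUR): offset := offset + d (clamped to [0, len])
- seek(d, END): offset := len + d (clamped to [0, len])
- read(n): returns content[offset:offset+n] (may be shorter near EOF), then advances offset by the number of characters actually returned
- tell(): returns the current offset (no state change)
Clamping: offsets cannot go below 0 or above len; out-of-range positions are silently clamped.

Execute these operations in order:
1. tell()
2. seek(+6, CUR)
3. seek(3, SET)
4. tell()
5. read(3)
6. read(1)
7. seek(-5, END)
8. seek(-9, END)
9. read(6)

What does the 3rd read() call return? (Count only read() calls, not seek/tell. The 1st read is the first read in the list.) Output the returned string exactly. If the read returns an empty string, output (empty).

Answer: FLO8TE

Derivation:
After 1 (tell()): offset=0
After 2 (seek(+6, CUR)): offset=6
After 3 (seek(3, SET)): offset=3
After 4 (tell()): offset=3
After 5 (read(3)): returned 'LIN', offset=6
After 6 (read(1)): returned 'T', offset=7
After 7 (seek(-5, END)): offset=13
After 8 (seek(-9, END)): offset=9
After 9 (read(6)): returned 'FLO8TE', offset=15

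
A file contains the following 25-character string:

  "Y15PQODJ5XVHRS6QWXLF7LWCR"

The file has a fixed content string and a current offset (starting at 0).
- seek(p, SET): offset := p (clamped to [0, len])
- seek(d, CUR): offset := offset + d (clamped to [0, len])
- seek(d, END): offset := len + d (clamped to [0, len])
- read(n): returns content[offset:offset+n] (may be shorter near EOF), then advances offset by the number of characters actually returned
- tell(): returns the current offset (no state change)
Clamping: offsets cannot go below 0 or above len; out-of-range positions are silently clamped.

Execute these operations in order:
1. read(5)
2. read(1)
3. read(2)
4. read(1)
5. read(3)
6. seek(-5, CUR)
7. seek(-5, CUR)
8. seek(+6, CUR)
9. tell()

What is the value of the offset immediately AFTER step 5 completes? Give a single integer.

Answer: 12

Derivation:
After 1 (read(5)): returned 'Y15PQ', offset=5
After 2 (read(1)): returned 'O', offset=6
After 3 (read(2)): returned 'DJ', offset=8
After 4 (read(1)): returned '5', offset=9
After 5 (read(3)): returned 'XVH', offset=12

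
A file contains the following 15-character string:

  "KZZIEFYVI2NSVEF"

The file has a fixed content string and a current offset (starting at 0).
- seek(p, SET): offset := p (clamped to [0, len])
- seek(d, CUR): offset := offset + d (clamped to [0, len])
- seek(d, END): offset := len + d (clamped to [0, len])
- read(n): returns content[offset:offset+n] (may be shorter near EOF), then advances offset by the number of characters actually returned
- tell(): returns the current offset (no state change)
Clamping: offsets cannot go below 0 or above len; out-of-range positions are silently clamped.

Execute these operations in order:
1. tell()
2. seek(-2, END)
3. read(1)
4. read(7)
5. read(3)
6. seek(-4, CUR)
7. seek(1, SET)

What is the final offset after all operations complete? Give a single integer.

After 1 (tell()): offset=0
After 2 (seek(-2, END)): offset=13
After 3 (read(1)): returned 'E', offset=14
After 4 (read(7)): returned 'F', offset=15
After 5 (read(3)): returned '', offset=15
After 6 (seek(-4, CUR)): offset=11
After 7 (seek(1, SET)): offset=1

Answer: 1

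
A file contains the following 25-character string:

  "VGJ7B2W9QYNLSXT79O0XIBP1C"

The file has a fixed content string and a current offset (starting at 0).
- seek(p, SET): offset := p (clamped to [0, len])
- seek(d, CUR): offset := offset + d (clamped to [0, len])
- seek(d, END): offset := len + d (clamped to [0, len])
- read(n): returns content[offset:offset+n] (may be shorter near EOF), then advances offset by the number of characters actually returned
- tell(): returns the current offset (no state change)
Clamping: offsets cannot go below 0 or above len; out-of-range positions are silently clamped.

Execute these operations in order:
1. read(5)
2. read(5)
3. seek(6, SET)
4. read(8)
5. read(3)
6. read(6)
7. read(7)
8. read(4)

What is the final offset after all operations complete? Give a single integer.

After 1 (read(5)): returned 'VGJ7B', offset=5
After 2 (read(5)): returned '2W9QY', offset=10
After 3 (seek(6, SET)): offset=6
After 4 (read(8)): returned 'W9QYNLSX', offset=14
After 5 (read(3)): returned 'T79', offset=17
After 6 (read(6)): returned 'O0XIBP', offset=23
After 7 (read(7)): returned '1C', offset=25
After 8 (read(4)): returned '', offset=25

Answer: 25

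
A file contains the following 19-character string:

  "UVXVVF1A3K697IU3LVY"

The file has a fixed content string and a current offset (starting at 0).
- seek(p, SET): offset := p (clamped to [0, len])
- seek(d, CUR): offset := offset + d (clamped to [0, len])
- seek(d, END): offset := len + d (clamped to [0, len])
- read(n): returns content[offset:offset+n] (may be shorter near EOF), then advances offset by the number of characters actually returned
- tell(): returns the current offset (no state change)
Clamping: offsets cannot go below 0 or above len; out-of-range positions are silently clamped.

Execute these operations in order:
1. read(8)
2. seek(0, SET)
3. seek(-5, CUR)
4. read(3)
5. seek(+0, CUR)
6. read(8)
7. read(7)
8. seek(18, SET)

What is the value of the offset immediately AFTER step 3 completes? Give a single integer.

After 1 (read(8)): returned 'UVXVVF1A', offset=8
After 2 (seek(0, SET)): offset=0
After 3 (seek(-5, CUR)): offset=0

Answer: 0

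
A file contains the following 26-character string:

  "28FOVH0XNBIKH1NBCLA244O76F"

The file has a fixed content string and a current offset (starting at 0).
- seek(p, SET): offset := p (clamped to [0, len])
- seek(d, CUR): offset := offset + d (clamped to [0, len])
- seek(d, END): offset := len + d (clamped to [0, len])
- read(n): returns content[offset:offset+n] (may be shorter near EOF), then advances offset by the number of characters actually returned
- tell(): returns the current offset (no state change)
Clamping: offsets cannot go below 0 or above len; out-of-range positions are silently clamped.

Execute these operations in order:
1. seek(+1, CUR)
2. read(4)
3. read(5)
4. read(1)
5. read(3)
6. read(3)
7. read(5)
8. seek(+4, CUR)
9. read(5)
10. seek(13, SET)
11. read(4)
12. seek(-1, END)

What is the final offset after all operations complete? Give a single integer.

After 1 (seek(+1, CUR)): offset=1
After 2 (read(4)): returned '8FOV', offset=5
After 3 (read(5)): returned 'H0XNB', offset=10
After 4 (read(1)): returned 'I', offset=11
After 5 (read(3)): returned 'KH1', offset=14
After 6 (read(3)): returned 'NBC', offset=17
After 7 (read(5)): returned 'LA244', offset=22
After 8 (seek(+4, CUR)): offset=26
After 9 (read(5)): returned '', offset=26
After 10 (seek(13, SET)): offset=13
After 11 (read(4)): returned '1NBC', offset=17
After 12 (seek(-1, END)): offset=25

Answer: 25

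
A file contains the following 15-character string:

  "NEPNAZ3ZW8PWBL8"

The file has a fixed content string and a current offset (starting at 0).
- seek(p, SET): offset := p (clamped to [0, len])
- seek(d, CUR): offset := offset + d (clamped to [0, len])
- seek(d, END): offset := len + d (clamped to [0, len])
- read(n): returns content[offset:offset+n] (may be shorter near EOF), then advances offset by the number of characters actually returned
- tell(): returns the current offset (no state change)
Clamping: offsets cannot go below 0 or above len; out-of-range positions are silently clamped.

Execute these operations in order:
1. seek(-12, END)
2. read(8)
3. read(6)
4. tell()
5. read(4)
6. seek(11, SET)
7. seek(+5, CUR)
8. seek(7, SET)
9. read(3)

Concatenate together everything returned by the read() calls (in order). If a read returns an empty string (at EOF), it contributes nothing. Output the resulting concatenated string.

After 1 (seek(-12, END)): offset=3
After 2 (read(8)): returned 'NAZ3ZW8P', offset=11
After 3 (read(6)): returned 'WBL8', offset=15
After 4 (tell()): offset=15
After 5 (read(4)): returned '', offset=15
After 6 (seek(11, SET)): offset=11
After 7 (seek(+5, CUR)): offset=15
After 8 (seek(7, SET)): offset=7
After 9 (read(3)): returned 'ZW8', offset=10

Answer: NAZ3ZW8PWBL8ZW8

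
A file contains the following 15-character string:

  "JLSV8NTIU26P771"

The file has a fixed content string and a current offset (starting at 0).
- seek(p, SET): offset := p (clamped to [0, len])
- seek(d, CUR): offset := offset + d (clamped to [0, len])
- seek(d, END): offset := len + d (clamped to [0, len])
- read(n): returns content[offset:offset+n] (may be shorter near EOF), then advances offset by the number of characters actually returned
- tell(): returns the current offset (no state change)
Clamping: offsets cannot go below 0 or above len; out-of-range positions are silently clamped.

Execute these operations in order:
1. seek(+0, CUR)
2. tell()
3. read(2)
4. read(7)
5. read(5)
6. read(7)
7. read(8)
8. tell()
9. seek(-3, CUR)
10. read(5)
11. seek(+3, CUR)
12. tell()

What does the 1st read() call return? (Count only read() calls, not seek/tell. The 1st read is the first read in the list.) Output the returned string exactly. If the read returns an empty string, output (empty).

Answer: JL

Derivation:
After 1 (seek(+0, CUR)): offset=0
After 2 (tell()): offset=0
After 3 (read(2)): returned 'JL', offset=2
After 4 (read(7)): returned 'SV8NTIU', offset=9
After 5 (read(5)): returned '26P77', offset=14
After 6 (read(7)): returned '1', offset=15
After 7 (read(8)): returned '', offset=15
After 8 (tell()): offset=15
After 9 (seek(-3, CUR)): offset=12
After 10 (read(5)): returned '771', offset=15
After 11 (seek(+3, CUR)): offset=15
After 12 (tell()): offset=15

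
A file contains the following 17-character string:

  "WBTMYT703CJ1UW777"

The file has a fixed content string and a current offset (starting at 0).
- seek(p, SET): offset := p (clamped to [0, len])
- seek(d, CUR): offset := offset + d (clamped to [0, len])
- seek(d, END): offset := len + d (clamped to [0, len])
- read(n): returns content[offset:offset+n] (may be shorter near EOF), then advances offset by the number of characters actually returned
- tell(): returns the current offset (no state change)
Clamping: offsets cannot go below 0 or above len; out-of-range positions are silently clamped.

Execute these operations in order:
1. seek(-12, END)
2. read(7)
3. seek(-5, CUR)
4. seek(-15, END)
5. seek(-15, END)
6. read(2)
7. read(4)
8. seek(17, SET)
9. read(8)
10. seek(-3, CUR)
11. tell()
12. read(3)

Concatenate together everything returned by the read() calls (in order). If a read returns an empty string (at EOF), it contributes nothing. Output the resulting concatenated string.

After 1 (seek(-12, END)): offset=5
After 2 (read(7)): returned 'T703CJ1', offset=12
After 3 (seek(-5, CUR)): offset=7
After 4 (seek(-15, END)): offset=2
After 5 (seek(-15, END)): offset=2
After 6 (read(2)): returned 'TM', offset=4
After 7 (read(4)): returned 'YT70', offset=8
After 8 (seek(17, SET)): offset=17
After 9 (read(8)): returned '', offset=17
After 10 (seek(-3, CUR)): offset=14
After 11 (tell()): offset=14
After 12 (read(3)): returned '777', offset=17

Answer: T703CJ1TMYT70777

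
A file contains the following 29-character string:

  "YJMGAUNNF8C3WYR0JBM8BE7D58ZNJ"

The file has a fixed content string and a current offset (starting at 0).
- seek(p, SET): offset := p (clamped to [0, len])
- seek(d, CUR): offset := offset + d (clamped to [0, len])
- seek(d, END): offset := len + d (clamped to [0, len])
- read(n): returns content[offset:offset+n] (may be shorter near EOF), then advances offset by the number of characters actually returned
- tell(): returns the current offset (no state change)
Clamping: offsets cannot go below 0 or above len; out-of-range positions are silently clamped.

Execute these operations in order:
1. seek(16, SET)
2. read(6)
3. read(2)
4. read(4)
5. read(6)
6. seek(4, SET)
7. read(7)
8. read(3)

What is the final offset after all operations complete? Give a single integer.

Answer: 14

Derivation:
After 1 (seek(16, SET)): offset=16
After 2 (read(6)): returned 'JBM8BE', offset=22
After 3 (read(2)): returned '7D', offset=24
After 4 (read(4)): returned '58ZN', offset=28
After 5 (read(6)): returned 'J', offset=29
After 6 (seek(4, SET)): offset=4
After 7 (read(7)): returned 'AUNNF8C', offset=11
After 8 (read(3)): returned '3WY', offset=14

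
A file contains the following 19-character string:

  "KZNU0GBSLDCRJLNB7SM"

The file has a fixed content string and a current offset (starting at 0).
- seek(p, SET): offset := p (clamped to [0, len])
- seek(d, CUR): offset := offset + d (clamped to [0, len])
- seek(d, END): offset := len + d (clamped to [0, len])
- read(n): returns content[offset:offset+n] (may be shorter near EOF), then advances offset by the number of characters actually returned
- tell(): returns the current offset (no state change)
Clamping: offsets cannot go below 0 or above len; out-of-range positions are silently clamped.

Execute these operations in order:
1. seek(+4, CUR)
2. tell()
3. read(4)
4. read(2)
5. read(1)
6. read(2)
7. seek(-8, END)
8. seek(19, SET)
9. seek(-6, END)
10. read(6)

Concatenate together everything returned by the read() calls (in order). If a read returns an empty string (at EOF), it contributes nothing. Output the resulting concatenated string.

Answer: 0GBSLDCRJLNB7SM

Derivation:
After 1 (seek(+4, CUR)): offset=4
After 2 (tell()): offset=4
After 3 (read(4)): returned '0GBS', offset=8
After 4 (read(2)): returned 'LD', offset=10
After 5 (read(1)): returned 'C', offset=11
After 6 (read(2)): returned 'RJ', offset=13
After 7 (seek(-8, END)): offset=11
After 8 (seek(19, SET)): offset=19
After 9 (seek(-6, END)): offset=13
After 10 (read(6)): returned 'LNB7SM', offset=19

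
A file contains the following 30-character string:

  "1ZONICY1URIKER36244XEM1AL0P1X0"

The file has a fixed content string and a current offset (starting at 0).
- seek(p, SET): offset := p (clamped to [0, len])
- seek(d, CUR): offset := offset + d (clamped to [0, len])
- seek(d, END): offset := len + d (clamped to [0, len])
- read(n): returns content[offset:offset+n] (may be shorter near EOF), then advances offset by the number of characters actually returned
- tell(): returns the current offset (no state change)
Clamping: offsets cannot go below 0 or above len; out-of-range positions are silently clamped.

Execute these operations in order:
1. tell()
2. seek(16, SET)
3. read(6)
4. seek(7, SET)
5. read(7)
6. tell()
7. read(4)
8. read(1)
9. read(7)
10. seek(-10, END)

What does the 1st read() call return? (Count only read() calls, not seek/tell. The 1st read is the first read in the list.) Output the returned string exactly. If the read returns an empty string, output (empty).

Answer: 244XEM

Derivation:
After 1 (tell()): offset=0
After 2 (seek(16, SET)): offset=16
After 3 (read(6)): returned '244XEM', offset=22
After 4 (seek(7, SET)): offset=7
After 5 (read(7)): returned '1URIKER', offset=14
After 6 (tell()): offset=14
After 7 (read(4)): returned '3624', offset=18
After 8 (read(1)): returned '4', offset=19
After 9 (read(7)): returned 'XEM1AL0', offset=26
After 10 (seek(-10, END)): offset=20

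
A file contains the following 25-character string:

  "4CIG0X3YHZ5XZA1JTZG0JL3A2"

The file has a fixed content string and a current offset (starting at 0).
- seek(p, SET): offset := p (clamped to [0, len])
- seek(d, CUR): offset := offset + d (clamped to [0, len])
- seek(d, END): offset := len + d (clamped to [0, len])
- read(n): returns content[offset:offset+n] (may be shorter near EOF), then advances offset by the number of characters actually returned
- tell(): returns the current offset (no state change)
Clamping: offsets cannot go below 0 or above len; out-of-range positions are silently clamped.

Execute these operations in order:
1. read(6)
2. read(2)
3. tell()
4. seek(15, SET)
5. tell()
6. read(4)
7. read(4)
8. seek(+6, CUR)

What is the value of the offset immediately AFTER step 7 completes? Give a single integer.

Answer: 23

Derivation:
After 1 (read(6)): returned '4CIG0X', offset=6
After 2 (read(2)): returned '3Y', offset=8
After 3 (tell()): offset=8
After 4 (seek(15, SET)): offset=15
After 5 (tell()): offset=15
After 6 (read(4)): returned 'JTZG', offset=19
After 7 (read(4)): returned '0JL3', offset=23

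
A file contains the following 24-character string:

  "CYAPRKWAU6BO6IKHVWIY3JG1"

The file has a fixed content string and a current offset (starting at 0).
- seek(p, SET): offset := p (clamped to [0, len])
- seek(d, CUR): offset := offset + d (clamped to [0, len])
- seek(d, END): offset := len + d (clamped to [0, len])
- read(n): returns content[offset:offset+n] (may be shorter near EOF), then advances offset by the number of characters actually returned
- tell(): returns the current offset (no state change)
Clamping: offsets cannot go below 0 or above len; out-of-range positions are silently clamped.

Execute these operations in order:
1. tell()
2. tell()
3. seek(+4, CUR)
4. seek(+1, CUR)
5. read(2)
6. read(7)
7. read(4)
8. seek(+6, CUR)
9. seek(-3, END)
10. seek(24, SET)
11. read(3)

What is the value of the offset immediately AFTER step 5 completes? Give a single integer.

After 1 (tell()): offset=0
After 2 (tell()): offset=0
After 3 (seek(+4, CUR)): offset=4
After 4 (seek(+1, CUR)): offset=5
After 5 (read(2)): returned 'KW', offset=7

Answer: 7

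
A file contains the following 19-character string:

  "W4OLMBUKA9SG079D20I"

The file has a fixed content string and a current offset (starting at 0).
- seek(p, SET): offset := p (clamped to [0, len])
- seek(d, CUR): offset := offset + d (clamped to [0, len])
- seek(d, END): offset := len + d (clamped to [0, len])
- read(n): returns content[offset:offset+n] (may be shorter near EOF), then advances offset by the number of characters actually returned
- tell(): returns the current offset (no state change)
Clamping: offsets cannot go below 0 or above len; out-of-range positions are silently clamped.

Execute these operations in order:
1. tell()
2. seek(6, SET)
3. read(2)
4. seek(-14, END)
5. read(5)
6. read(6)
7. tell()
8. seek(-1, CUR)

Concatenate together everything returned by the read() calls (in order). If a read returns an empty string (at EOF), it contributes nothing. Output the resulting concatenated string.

After 1 (tell()): offset=0
After 2 (seek(6, SET)): offset=6
After 3 (read(2)): returned 'UK', offset=8
After 4 (seek(-14, END)): offset=5
After 5 (read(5)): returned 'BUKA9', offset=10
After 6 (read(6)): returned 'SG079D', offset=16
After 7 (tell()): offset=16
After 8 (seek(-1, CUR)): offset=15

Answer: UKBUKA9SG079D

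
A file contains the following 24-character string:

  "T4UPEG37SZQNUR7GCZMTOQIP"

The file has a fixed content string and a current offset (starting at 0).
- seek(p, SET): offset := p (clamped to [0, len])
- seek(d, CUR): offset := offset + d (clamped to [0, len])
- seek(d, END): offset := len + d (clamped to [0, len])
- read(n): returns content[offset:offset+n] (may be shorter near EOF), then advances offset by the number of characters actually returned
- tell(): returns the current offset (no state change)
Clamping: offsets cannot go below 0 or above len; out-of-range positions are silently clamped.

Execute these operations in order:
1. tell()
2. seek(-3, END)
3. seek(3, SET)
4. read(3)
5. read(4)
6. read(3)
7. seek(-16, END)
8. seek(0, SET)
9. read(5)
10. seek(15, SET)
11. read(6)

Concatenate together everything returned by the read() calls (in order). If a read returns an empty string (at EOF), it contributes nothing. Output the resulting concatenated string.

Answer: PEG37SZQNUT4UPEGCZMTO

Derivation:
After 1 (tell()): offset=0
After 2 (seek(-3, END)): offset=21
After 3 (seek(3, SET)): offset=3
After 4 (read(3)): returned 'PEG', offset=6
After 5 (read(4)): returned '37SZ', offset=10
After 6 (read(3)): returned 'QNU', offset=13
After 7 (seek(-16, END)): offset=8
After 8 (seek(0, SET)): offset=0
After 9 (read(5)): returned 'T4UPE', offset=5
After 10 (seek(15, SET)): offset=15
After 11 (read(6)): returned 'GCZMTO', offset=21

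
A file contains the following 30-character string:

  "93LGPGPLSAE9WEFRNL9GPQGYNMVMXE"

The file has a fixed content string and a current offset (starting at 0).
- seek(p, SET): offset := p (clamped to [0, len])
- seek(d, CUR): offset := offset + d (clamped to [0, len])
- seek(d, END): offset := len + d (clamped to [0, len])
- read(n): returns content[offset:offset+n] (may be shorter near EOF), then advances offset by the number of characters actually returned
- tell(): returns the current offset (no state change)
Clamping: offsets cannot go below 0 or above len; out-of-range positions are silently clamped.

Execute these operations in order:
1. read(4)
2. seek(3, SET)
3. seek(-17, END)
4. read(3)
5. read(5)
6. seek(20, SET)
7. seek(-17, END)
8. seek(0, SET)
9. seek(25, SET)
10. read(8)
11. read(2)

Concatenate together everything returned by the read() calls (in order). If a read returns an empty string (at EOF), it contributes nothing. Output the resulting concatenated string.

After 1 (read(4)): returned '93LG', offset=4
After 2 (seek(3, SET)): offset=3
After 3 (seek(-17, END)): offset=13
After 4 (read(3)): returned 'EFR', offset=16
After 5 (read(5)): returned 'NL9GP', offset=21
After 6 (seek(20, SET)): offset=20
After 7 (seek(-17, END)): offset=13
After 8 (seek(0, SET)): offset=0
After 9 (seek(25, SET)): offset=25
After 10 (read(8)): returned 'MVMXE', offset=30
After 11 (read(2)): returned '', offset=30

Answer: 93LGEFRNL9GPMVMXE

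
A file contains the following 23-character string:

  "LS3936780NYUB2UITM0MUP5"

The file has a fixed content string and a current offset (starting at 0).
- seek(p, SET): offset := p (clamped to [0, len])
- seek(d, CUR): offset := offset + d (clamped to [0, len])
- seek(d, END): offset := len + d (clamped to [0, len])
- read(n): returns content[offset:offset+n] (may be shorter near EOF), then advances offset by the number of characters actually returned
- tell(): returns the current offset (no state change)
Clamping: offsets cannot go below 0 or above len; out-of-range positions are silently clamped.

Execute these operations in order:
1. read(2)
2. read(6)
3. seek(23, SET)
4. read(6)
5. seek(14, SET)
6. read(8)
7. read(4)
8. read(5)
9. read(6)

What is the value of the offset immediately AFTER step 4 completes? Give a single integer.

Answer: 23

Derivation:
After 1 (read(2)): returned 'LS', offset=2
After 2 (read(6)): returned '393678', offset=8
After 3 (seek(23, SET)): offset=23
After 4 (read(6)): returned '', offset=23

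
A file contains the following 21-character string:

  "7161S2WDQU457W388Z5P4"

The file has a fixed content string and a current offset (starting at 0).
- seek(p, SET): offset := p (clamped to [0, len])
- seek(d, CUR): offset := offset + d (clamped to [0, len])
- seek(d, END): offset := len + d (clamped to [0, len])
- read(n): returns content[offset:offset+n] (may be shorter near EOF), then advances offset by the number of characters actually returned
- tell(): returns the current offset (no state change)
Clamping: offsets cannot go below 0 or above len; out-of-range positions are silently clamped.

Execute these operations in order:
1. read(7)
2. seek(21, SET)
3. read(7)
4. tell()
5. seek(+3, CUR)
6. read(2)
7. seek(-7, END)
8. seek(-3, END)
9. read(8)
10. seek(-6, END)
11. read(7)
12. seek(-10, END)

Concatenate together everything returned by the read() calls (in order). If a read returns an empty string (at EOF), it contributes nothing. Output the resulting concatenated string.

After 1 (read(7)): returned '7161S2W', offset=7
After 2 (seek(21, SET)): offset=21
After 3 (read(7)): returned '', offset=21
After 4 (tell()): offset=21
After 5 (seek(+3, CUR)): offset=21
After 6 (read(2)): returned '', offset=21
After 7 (seek(-7, END)): offset=14
After 8 (seek(-3, END)): offset=18
After 9 (read(8)): returned '5P4', offset=21
After 10 (seek(-6, END)): offset=15
After 11 (read(7)): returned '88Z5P4', offset=21
After 12 (seek(-10, END)): offset=11

Answer: 7161S2W5P488Z5P4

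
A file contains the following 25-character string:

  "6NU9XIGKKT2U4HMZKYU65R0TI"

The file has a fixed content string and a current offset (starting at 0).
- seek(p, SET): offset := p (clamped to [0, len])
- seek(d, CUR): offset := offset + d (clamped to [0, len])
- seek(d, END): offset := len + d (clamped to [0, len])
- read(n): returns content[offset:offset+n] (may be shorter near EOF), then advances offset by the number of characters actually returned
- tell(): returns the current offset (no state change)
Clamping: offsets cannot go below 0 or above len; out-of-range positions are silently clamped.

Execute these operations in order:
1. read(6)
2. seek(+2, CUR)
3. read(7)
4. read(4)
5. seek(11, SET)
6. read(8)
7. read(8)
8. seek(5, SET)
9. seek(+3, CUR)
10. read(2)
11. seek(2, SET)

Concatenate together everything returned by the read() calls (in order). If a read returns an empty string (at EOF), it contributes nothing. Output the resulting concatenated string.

After 1 (read(6)): returned '6NU9XI', offset=6
After 2 (seek(+2, CUR)): offset=8
After 3 (read(7)): returned 'KT2U4HM', offset=15
After 4 (read(4)): returned 'ZKYU', offset=19
After 5 (seek(11, SET)): offset=11
After 6 (read(8)): returned 'U4HMZKYU', offset=19
After 7 (read(8)): returned '65R0TI', offset=25
After 8 (seek(5, SET)): offset=5
After 9 (seek(+3, CUR)): offset=8
After 10 (read(2)): returned 'KT', offset=10
After 11 (seek(2, SET)): offset=2

Answer: 6NU9XIKT2U4HMZKYUU4HMZKYU65R0TIKT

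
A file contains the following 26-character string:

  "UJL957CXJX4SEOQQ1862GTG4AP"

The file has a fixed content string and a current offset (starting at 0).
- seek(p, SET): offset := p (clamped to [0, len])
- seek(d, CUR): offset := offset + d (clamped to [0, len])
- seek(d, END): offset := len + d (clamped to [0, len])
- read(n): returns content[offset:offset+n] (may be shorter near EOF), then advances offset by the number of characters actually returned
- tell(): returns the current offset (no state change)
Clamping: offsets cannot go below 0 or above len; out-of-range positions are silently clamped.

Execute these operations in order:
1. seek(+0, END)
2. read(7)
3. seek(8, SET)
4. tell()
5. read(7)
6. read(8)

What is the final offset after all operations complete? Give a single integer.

Answer: 23

Derivation:
After 1 (seek(+0, END)): offset=26
After 2 (read(7)): returned '', offset=26
After 3 (seek(8, SET)): offset=8
After 4 (tell()): offset=8
After 5 (read(7)): returned 'JX4SEOQ', offset=15
After 6 (read(8)): returned 'Q1862GTG', offset=23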